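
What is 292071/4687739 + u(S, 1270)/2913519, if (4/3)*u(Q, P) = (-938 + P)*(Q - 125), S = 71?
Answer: 37520146155/650372221121 ≈ 0.057690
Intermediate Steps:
u(Q, P) = 3*(-938 + P)*(-125 + Q)/4 (u(Q, P) = 3*((-938 + P)*(Q - 125))/4 = 3*((-938 + P)*(-125 + Q))/4 = 3*(-938 + P)*(-125 + Q)/4)
292071/4687739 + u(S, 1270)/2913519 = 292071/4687739 + (175875/2 - 1407/2*71 - 375/4*1270 + (¾)*1270*71)/2913519 = 292071*(1/4687739) + (175875/2 - 99897/2 - 238125/2 + 135255/2)*(1/2913519) = 292071/4687739 - 13446*1/2913519 = 292071/4687739 - 4482/971173 = 37520146155/650372221121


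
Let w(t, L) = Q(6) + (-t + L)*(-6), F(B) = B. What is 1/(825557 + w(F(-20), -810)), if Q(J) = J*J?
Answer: 1/830333 ≈ 1.2043e-6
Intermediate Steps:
Q(J) = J²
w(t, L) = 36 - 6*L + 6*t (w(t, L) = 6² + (-t + L)*(-6) = 36 + (L - t)*(-6) = 36 + (-6*L + 6*t) = 36 - 6*L + 6*t)
1/(825557 + w(F(-20), -810)) = 1/(825557 + (36 - 6*(-810) + 6*(-20))) = 1/(825557 + (36 + 4860 - 120)) = 1/(825557 + 4776) = 1/830333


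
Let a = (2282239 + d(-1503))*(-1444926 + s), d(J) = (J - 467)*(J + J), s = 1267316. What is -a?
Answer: 1457122918990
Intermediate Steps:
d(J) = 2*J*(-467 + J) (d(J) = (-467 + J)*(2*J) = 2*J*(-467 + J))
a = -1457122918990 (a = (2282239 + 2*(-1503)*(-467 - 1503))*(-1444926 + 1267316) = (2282239 + 2*(-1503)*(-1970))*(-177610) = (2282239 + 5921820)*(-177610) = 8204059*(-177610) = -1457122918990)
-a = -1*(-1457122918990) = 1457122918990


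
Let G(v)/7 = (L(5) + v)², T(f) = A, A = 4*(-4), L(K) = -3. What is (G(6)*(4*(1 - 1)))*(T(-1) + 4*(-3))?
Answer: 0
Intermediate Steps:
A = -16
T(f) = -16
G(v) = 7*(-3 + v)²
(G(6)*(4*(1 - 1)))*(T(-1) + 4*(-3)) = ((7*(-3 + 6)²)*(4*(1 - 1)))*(-16 + 4*(-3)) = ((7*3²)*(4*0))*(-16 - 12) = ((7*9)*0)*(-28) = (63*0)*(-28) = 0*(-28) = 0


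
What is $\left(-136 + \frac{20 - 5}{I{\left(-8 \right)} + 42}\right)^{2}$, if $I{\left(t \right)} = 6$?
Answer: $\frac{4713241}{256} \approx 18411.0$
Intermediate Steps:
$\left(-136 + \frac{20 - 5}{I{\left(-8 \right)} + 42}\right)^{2} = \left(-136 + \frac{20 - 5}{6 + 42}\right)^{2} = \left(-136 + \frac{15}{48}\right)^{2} = \left(-136 + 15 \cdot \frac{1}{48}\right)^{2} = \left(-136 + \frac{5}{16}\right)^{2} = \left(- \frac{2171}{16}\right)^{2} = \frac{4713241}{256}$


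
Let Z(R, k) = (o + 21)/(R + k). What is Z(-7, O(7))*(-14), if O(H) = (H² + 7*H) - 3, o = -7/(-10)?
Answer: -1519/440 ≈ -3.4523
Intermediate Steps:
o = 7/10 (o = -7*(-⅒) = 7/10 ≈ 0.70000)
O(H) = -3 + H² + 7*H
Z(R, k) = 217/(10*(R + k)) (Z(R, k) = (7/10 + 21)/(R + k) = 217/(10*(R + k)))
Z(-7, O(7))*(-14) = (217/(10*(-7 + (-3 + 7² + 7*7))))*(-14) = (217/(10*(-7 + (-3 + 49 + 49))))*(-14) = (217/(10*(-7 + 95)))*(-14) = ((217/10)/88)*(-14) = ((217/10)*(1/88))*(-14) = (217/880)*(-14) = -1519/440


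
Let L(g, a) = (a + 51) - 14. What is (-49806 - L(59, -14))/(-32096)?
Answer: 49829/32096 ≈ 1.5525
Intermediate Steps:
L(g, a) = 37 + a (L(g, a) = (51 + a) - 14 = 37 + a)
(-49806 - L(59, -14))/(-32096) = (-49806 - (37 - 14))/(-32096) = (-49806 - 1*23)*(-1/32096) = (-49806 - 23)*(-1/32096) = -49829*(-1/32096) = 49829/32096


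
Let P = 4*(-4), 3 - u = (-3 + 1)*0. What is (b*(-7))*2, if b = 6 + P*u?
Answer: 588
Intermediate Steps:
u = 3 (u = 3 - (-3 + 1)*0 = 3 - (-2)*0 = 3 - 1*0 = 3 + 0 = 3)
P = -16
b = -42 (b = 6 - 16*3 = 6 - 48 = -42)
(b*(-7))*2 = -42*(-7)*2 = 294*2 = 588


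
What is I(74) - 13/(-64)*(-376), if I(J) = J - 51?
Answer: -427/8 ≈ -53.375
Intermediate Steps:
I(J) = -51 + J
I(74) - 13/(-64)*(-376) = (-51 + 74) - 13/(-64)*(-376) = 23 - 13*(-1/64)*(-376) = 23 - (-13)*(-376)/64 = 23 - 1*611/8 = 23 - 611/8 = -427/8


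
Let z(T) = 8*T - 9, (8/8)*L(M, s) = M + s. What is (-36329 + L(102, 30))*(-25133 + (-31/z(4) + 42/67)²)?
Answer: 2160295716852644/2374681 ≈ 9.0972e+8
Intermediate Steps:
L(M, s) = M + s
z(T) = -9 + 8*T
(-36329 + L(102, 30))*(-25133 + (-31/z(4) + 42/67)²) = (-36329 + (102 + 30))*(-25133 + (-31/(-9 + 8*4) + 42/67)²) = (-36329 + 132)*(-25133 + (-31/(-9 + 32) + 42*(1/67))²) = -36197*(-25133 + (-31/23 + 42/67)²) = -36197*(-25133 + (-1111/1541)²) = -36197*(-25133 + 1234321/2374681) = -36197*(-59681623252/2374681) = 2160295716852644/2374681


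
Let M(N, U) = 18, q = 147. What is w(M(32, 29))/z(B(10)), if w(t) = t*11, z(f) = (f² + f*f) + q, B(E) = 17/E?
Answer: 9900/7639 ≈ 1.2960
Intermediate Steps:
z(f) = 147 + 2*f² (z(f) = (f² + f*f) + 147 = (f² + f²) + 147 = 2*f² + 147 = 147 + 2*f²)
w(t) = 11*t
w(M(32, 29))/z(B(10)) = (11*18)/(147 + 2*(17/10)²) = 198/(147 + 2*(17*(⅒))²) = 198/(147 + 2*(17/10)²) = 198/(147 + 2*(289/100)) = 198/(147 + 289/50) = 198/(7639/50) = 198*(50/7639) = 9900/7639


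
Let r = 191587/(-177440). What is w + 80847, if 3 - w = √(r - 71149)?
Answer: 80850 - I*√140009809930230/44360 ≈ 80850.0 - 266.74*I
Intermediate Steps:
r = -191587/177440 (r = 191587*(-1/177440) = -191587/177440 ≈ -1.0797)
w = 3 - I*√140009809930230/44360 (w = 3 - √(-191587/177440 - 71149) = 3 - √(-12624870147/177440) = 3 - I*√140009809930230/44360 ≈ 3.0 - 266.74*I)
w + 80847 = (3 - I*√140009809930230/44360) + 80847 = 80850 - I*√140009809930230/44360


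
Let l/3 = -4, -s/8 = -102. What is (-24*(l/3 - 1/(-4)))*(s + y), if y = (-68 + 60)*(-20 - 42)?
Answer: 118080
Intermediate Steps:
s = 816 (s = -8*(-102) = 816)
l = -12 (l = 3*(-4) = -12)
y = 496 (y = -8*(-62) = 496)
(-24*(l/3 - 1/(-4)))*(s + y) = (-24*(-12/3 - 1/(-4)))*(816 + 496) = -24*(-12*1/3 - 1*(-1/4))*1312 = -24*(-4 + 1/4)*1312 = -24*(-15/4)*1312 = 90*1312 = 118080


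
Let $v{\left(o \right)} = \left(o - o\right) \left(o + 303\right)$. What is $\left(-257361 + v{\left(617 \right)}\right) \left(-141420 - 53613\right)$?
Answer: $50193887913$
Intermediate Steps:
$v{\left(o \right)} = 0$ ($v{\left(o \right)} = 0 \left(303 + o\right) = 0$)
$\left(-257361 + v{\left(617 \right)}\right) \left(-141420 - 53613\right) = \left(-257361 + 0\right) \left(-141420 - 53613\right) = \left(-257361\right) \left(-195033\right) = 50193887913$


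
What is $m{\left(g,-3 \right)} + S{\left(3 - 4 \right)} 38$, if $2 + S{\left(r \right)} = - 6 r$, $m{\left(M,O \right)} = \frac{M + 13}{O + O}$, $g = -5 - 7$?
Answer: $\frac{911}{6} \approx 151.83$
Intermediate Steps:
$g = -12$ ($g = -5 - 7 = -12$)
$m{\left(M,O \right)} = \frac{13 + M}{2 O}$
$S{\left(r \right)} = -2 - 6 r$
$m{\left(g,-3 \right)} + S{\left(3 - 4 \right)} 38 = \frac{13 - 12}{2 \left(-3\right)} + \left(-2 - 6 \left(3 - 4\right)\right) 38 = \frac{1}{2} \left(- \frac{1}{3}\right) 1 + \left(-2 - -6\right) 38 = - \frac{1}{6} + \left(-2 + 6\right) 38 = - \frac{1}{6} + 4 \cdot 38 = - \frac{1}{6} + 152 = \frac{911}{6}$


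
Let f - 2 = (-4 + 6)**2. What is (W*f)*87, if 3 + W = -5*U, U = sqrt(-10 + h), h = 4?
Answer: -1566 - 2610*I*sqrt(6) ≈ -1566.0 - 6393.2*I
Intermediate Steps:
U = I*sqrt(6) (U = sqrt(-10 + 4) = sqrt(-6) = I*sqrt(6) ≈ 2.4495*I)
f = 6 (f = 2 + (-4 + 6)**2 = 2 + 2**2 = 2 + 4 = 6)
W = -3 - 5*I*sqrt(6) ≈ -3.0 - 12.247*I
(W*f)*87 = ((-3 - 5*I*sqrt(6))*6)*87 = (-18 - 30*I*sqrt(6))*87 = -1566 - 2610*I*sqrt(6)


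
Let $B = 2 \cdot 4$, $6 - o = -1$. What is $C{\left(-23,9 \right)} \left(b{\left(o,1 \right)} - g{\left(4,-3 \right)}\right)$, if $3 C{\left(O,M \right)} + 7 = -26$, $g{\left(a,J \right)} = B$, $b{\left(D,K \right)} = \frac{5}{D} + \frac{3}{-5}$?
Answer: $\frac{3036}{35} \approx 86.743$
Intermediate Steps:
$o = 7$ ($o = 6 - -1 = 6 + 1 = 7$)
$b{\left(D,K \right)} = - \frac{3}{5} + \frac{5}{D}$ ($b{\left(D,K \right)} = \frac{5}{D} + 3 \left(- \frac{1}{5}\right) = \frac{5}{D} - \frac{3}{5} = - \frac{3}{5} + \frac{5}{D}$)
$B = 8$
$g{\left(a,J \right)} = 8$
$C{\left(O,M \right)} = -11$ ($C{\left(O,M \right)} = - \frac{7}{3} + \frac{1}{3} \left(-26\right) = - \frac{7}{3} - \frac{26}{3} = -11$)
$C{\left(-23,9 \right)} \left(b{\left(o,1 \right)} - g{\left(4,-3 \right)}\right) = - 11 \left(\left(- \frac{3}{5} + \frac{5}{7}\right) - 8\right) = - 11 \left(\frac{4}{35} - 8\right) = \left(-11\right) \left(- \frac{276}{35}\right) = \frac{3036}{35}$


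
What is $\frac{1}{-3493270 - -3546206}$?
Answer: $\frac{1}{52936} \approx 1.8891 \cdot 10^{-5}$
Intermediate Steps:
$\frac{1}{-3493270 - -3546206} = \frac{1}{-3493270 + 3546206} = \frac{1}{52936}$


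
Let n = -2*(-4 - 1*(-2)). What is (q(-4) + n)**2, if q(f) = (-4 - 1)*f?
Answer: 576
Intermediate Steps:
n = 4 (n = -2*(-4 + 2) = -2*(-2) = 4)
q(f) = -5*f
(q(-4) + n)**2 = (-5*(-4) + 4)**2 = (20 + 4)**2 = 24**2 = 576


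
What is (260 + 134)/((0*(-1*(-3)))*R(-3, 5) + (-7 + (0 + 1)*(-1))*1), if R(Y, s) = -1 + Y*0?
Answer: -197/4 ≈ -49.250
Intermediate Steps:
R(Y, s) = -1 (R(Y, s) = -1 + 0 = -1)
(260 + 134)/((0*(-1*(-3)))*R(-3, 5) + (-7 + (0 + 1)*(-1))*1) = (260 + 134)/((0*(-1*(-3)))*(-1) + (-7 + (0 + 1)*(-1))*1) = 394/((0*3)*(-1) + (-7 + 1*(-1))*1) = 394/(0*(-1) + (-7 - 1)*1) = 394/(0 - 8*1) = 394/(0 - 8) = 394/(-8) = 394*(-1/8) = -197/4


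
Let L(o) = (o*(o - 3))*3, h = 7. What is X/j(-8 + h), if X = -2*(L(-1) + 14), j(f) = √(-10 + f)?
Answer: 52*I*√11/11 ≈ 15.679*I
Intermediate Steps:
L(o) = 3*o*(-3 + o) (L(o) = (o*(-3 + o))*3 = 3*o*(-3 + o))
X = -52 (X = -2*(3*(-1)*(-3 - 1) + 14) = -2*(3*(-1)*(-4) + 14) = -2*(12 + 14) = -2*26 = -52)
X/j(-8 + h) = -52/√(-10 + (-8 + 7)) = -52/√(-10 - 1) = -52*(-I*√11/11) = -(-52)*I*√11/11 = 52*I*√11/11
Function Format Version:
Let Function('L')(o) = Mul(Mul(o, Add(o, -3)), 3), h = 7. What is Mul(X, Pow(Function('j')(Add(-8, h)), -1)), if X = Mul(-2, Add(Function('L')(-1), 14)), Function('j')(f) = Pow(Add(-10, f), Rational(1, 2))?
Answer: Mul(Rational(52, 11), I, Pow(11, Rational(1, 2))) ≈ Mul(15.679, I)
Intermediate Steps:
Function('L')(o) = Mul(3, o, Add(-3, o)) (Function('L')(o) = Mul(Mul(o, Add(-3, o)), 3) = Mul(3, o, Add(-3, o)))
X = -52 (X = Mul(-2, Add(Mul(3, -1, Add(-3, -1)), 14)) = Mul(-2, Add(Mul(3, -1, -4), 14)) = Mul(-2, Add(12, 14)) = Mul(-2, 26) = -52)
Mul(X, Pow(Function('j')(Add(-8, h)), -1)) = Mul(-52, Pow(Pow(Add(-10, Add(-8, 7)), Rational(1, 2)), -1)) = Mul(-52, Pow(Pow(Add(-10, -1), Rational(1, 2)), -1)) = Mul(-52, Pow(Pow(-11, Rational(1, 2)), -1)) = Mul(-52, Pow(Mul(I, Pow(11, Rational(1, 2))), -1)) = Mul(-52, Mul(Rational(-1, 11), I, Pow(11, Rational(1, 2)))) = Mul(Rational(52, 11), I, Pow(11, Rational(1, 2)))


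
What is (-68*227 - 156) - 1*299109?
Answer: -314701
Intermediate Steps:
(-68*227 - 156) - 1*299109 = (-15436 - 156) - 299109 = -15592 - 299109 = -314701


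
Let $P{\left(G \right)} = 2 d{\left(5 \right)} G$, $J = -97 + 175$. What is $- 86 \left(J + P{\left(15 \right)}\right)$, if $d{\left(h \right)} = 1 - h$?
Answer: $3612$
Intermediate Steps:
$J = 78$
$P{\left(G \right)} = - 8 G$ ($P{\left(G \right)} = 2 \left(1 - 5\right) G = 2 \left(-4\right) G = - 8 G$)
$- 86 \left(J + P{\left(15 \right)}\right) = - 86 \left(78 - 120\right) = \left(-86\right) \left(-42\right) = 3612$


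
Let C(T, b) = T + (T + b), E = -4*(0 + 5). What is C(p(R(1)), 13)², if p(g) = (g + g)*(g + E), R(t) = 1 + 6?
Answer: 123201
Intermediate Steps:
R(t) = 7
E = -20 (E = -4*5 = -20)
p(g) = 2*g*(-20 + g) (p(g) = (g + g)*(g - 20) = (2*g)*(-20 + g) = 2*g*(-20 + g))
C(T, b) = b + 2*T
C(p(R(1)), 13)² = (13 + 2*(2*7*(-20 + 7)))² = (13 + 2*(2*7*(-13)))² = (13 + 2*(-182))² = (13 - 364)² = (-351)² = 123201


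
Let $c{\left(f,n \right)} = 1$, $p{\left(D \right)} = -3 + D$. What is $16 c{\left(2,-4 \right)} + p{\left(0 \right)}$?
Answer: $13$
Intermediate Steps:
$16 c{\left(2,-4 \right)} + p{\left(0 \right)} = 16 \cdot 1 + \left(-3 + 0\right) = 16 - 3 = 13$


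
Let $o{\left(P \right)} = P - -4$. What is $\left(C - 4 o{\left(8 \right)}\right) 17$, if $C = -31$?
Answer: $-1343$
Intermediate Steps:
$o{\left(P \right)} = 4 + P$ ($o{\left(P \right)} = P + 4 = 4 + P$)
$\left(C - 4 o{\left(8 \right)}\right) 17 = \left(-31 - 4 \left(4 + 8\right)\right) 17 = \left(-31 - 48\right) 17 = \left(-79\right) 17 = -1343$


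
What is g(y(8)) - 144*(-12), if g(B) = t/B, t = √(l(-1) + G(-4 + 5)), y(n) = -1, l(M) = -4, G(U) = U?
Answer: 1728 - I*√3 ≈ 1728.0 - 1.732*I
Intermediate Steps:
t = I*√3 (t = √(-4 + (-4 + 5)) = √(-4 + 1) = √(-3) = I*√3 ≈ 1.732*I)
g(B) = I*√3/B (g(B) = (I*√3)/B = I*√3/B)
g(y(8)) - 144*(-12) = I*√3/(-1) - 144*(-12) = I*√3*(-1) - 1*(-1728) = -I*√3 + 1728 = 1728 - I*√3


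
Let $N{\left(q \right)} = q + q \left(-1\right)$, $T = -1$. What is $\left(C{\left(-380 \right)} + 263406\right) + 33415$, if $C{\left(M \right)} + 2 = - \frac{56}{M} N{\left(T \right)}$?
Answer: $296819$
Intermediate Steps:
$N{\left(q \right)} = 0$ ($N{\left(q \right)} = q - q = 0$)
$C{\left(M \right)} = -2$ ($C{\left(M \right)} = -2 + - \frac{56}{M} 0 = -2 + 0 = -2$)
$\left(C{\left(-380 \right)} + 263406\right) + 33415 = \left(-2 + 263406\right) + 33415 = 263404 + 33415 = 296819$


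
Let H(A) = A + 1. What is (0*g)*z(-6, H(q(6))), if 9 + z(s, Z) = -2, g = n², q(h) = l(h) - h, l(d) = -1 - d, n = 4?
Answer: 0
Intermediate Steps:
q(h) = -1 - 2*h (q(h) = (-1 - h) - h = -1 - 2*h)
g = 16 (g = 4² = 16)
H(A) = 1 + A
z(s, Z) = -11 (z(s, Z) = -9 - 2 = -11)
(0*g)*z(-6, H(q(6))) = (0*16)*(-11) = 0*(-11) = 0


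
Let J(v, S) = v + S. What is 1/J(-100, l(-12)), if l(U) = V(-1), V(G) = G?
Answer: -1/101 ≈ -0.0099010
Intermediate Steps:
l(U) = -1
J(v, S) = S + v
1/J(-100, l(-12)) = 1/(-1 - 100) = 1/(-101) = -1/101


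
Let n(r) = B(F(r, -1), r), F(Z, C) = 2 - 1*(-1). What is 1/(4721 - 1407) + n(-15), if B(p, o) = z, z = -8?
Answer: -26511/3314 ≈ -7.9997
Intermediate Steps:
F(Z, C) = 3 (F(Z, C) = 2 + 1 = 3)
B(p, o) = -8
n(r) = -8
1/(4721 - 1407) + n(-15) = 1/(4721 - 1407) - 8 = 1/3314 - 8 = -26511/3314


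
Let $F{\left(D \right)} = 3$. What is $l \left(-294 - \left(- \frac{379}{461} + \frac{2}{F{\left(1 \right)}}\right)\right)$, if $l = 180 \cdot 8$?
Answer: $- \frac{195065760}{461} \approx -4.2314 \cdot 10^{5}$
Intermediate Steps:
$l = 1440$
$l \left(-294 - \left(- \frac{379}{461} + \frac{2}{F{\left(1 \right)}}\right)\right) = 1440 \left(-294 - \left(- \frac{379}{461} + \frac{2}{3}\right)\right) = 1440 \left(-294 - - \frac{215}{1383}\right) = 1440 \left(-294 + \left(\frac{379}{461} - \frac{2}{3}\right)\right) = 1440 \left(-294 + \frac{215}{1383}\right) = 1440 \left(- \frac{406387}{1383}\right) = - \frac{195065760}{461}$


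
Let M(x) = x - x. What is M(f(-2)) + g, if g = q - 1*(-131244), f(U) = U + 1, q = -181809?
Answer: -50565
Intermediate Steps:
f(U) = 1 + U
M(x) = 0
g = -50565 (g = -181809 - 1*(-131244) = -181809 + 131244 = -50565)
M(f(-2)) + g = 0 - 50565 = -50565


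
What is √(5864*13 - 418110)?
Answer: I*√341878 ≈ 584.7*I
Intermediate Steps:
√(5864*13 - 418110) = √(76232 - 418110) = √(-341878) = I*√341878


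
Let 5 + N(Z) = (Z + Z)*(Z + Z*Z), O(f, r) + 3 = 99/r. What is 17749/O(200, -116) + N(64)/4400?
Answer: -352842931/78672 ≈ -4485.0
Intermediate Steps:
O(f, r) = -3 + 99/r
N(Z) = -5 + 2*Z*(Z + Z²) (N(Z) = -5 + (Z + Z)*(Z + Z*Z) = -5 + (2*Z)*(Z + Z²) = -5 + 2*Z*(Z + Z²))
17749/O(200, -116) + N(64)/4400 = 17749/(-3 + 99/(-116)) + (-5 + 2*64² + 2*64³)/4400 = 17749/(-3 + 99*(-1/116)) + (-5 + 2*4096 + 2*262144)*(1/4400) = 17749/(-3 - 99/116) + (-5 + 8192 + 524288)*(1/4400) = 17749/(-447/116) + 532475*(1/4400) = 17749*(-116/447) + 21299/176 = -2058884/447 + 21299/176 = -352842931/78672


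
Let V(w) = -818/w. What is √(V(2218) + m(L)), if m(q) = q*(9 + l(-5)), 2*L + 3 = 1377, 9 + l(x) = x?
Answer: 4*I*√264068426/1109 ≈ 58.612*I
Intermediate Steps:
l(x) = -9 + x
L = 687 (L = -3/2 + (½)*1377 = -3/2 + 1377/2 = 687)
m(q) = -5*q (m(q) = q*(9 + (-9 - 5)) = q*(9 - 14) = q*(-5) = -5*q)
√(V(2218) + m(L)) = √(-818/2218 - 5*687) = √(-818*1/2218 - 3435) = √(-409/1109 - 3435) = √(-3809824/1109) = 4*I*√264068426/1109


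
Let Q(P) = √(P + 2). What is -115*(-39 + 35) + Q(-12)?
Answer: 460 + I*√10 ≈ 460.0 + 3.1623*I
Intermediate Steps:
Q(P) = √(2 + P)
-115*(-39 + 35) + Q(-12) = -115*(-39 + 35) + √(2 - 12) = -115*(-4) + √(-10) = 460 + I*√10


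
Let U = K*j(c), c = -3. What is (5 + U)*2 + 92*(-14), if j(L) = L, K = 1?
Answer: -1284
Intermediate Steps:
U = -3 (U = 1*(-3) = -3)
(5 + U)*2 + 92*(-14) = (5 - 3)*2 + 92*(-14) = 2*2 - 1288 = 4 - 1288 = -1284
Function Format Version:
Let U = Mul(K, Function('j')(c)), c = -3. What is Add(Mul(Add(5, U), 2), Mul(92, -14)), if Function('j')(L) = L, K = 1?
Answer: -1284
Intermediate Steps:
U = -3 (U = Mul(1, -3) = -3)
Add(Mul(Add(5, U), 2), Mul(92, -14)) = Add(Mul(Add(5, -3), 2), Mul(92, -14)) = Add(Mul(2, 2), -1288) = Add(4, -1288) = -1284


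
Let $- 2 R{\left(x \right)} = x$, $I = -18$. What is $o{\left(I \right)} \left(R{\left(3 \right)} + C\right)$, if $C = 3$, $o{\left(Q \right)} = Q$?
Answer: $-27$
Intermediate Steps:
$R{\left(x \right)} = - \frac{x}{2}$
$o{\left(I \right)} \left(R{\left(3 \right)} + C\right) = - 18 \left(\left(- \frac{1}{2}\right) 3 + 3\right) = - 18 \left(- \frac{3}{2} + 3\right) = \left(-18\right) \frac{3}{2} = -27$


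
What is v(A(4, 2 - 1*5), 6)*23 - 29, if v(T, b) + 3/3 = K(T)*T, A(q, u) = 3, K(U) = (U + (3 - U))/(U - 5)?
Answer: -311/2 ≈ -155.50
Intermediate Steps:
K(U) = 3/(-5 + U)
v(T, b) = -1 + 3*T/(-5 + T) (v(T, b) = -1 + (3/(-5 + T))*T = -1 + 3*T/(-5 + T))
v(A(4, 2 - 1*5), 6)*23 - 29 = ((5 + 2*3)/(-5 + 3))*23 - 29 = ((5 + 6)/(-2))*23 - 29 = -½*11*23 - 29 = -11/2*23 - 29 = -253/2 - 29 = -311/2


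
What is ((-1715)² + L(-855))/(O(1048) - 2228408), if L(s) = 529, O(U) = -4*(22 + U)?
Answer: -1470877/1116344 ≈ -1.3176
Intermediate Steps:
O(U) = -88 - 4*U
((-1715)² + L(-855))/(O(1048) - 2228408) = ((-1715)² + 529)/((-88 - 4*1048) - 2228408) = (2941225 + 529)/((-88 - 4192) - 2228408) = 2941754/(-4280 - 2228408) = 2941754/(-2232688) = 2941754*(-1/2232688) = -1470877/1116344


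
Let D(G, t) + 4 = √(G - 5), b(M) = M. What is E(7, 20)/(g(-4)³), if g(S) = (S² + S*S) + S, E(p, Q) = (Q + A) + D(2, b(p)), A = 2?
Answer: 9/10976 + I*√3/21952 ≈ 0.00081997 + 7.8902e-5*I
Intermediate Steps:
D(G, t) = -4 + √(-5 + G) (D(G, t) = -4 + √(G - 5) = -4 + √(-5 + G))
E(p, Q) = -2 + Q + I*√3 (E(p, Q) = (Q + 2) + (-4 + √(-5 + 2)) = (2 + Q) + (-4 + √(-3)) = (2 + Q) + (-4 + I*√3) = -2 + Q + I*√3)
g(S) = S + 2*S² (g(S) = (S² + S²) + S = 2*S² + S = S + 2*S²)
E(7, 20)/(g(-4)³) = (-2 + 20 + I*√3)/((-4*(1 + 2*(-4)))³) = (18 + I*√3)/((-4*(1 - 8))³) = (18 + I*√3)/((-4*(-7))³) = (18 + I*√3)/(28³) = (18 + I*√3)/21952 = (18 + I*√3)*(1/21952) = 9/10976 + I*√3/21952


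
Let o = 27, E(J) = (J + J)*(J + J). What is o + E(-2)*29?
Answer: 491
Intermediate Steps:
E(J) = 4*J² (E(J) = (2*J)*(2*J) = 4*J²)
o + E(-2)*29 = 27 + (4*(-2)²)*29 = 27 + (4*4)*29 = 27 + 16*29 = 27 + 464 = 491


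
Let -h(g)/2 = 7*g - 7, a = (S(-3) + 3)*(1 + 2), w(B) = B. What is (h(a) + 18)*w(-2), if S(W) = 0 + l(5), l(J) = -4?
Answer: -148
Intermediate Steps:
S(W) = -4 (S(W) = 0 - 4 = -4)
a = -3 (a = (-4 + 3)*(1 + 2) = -1*3 = -3)
h(g) = 14 - 14*g (h(g) = -2*(7*g - 7) = -2*(-7 + 7*g) = 14 - 14*g)
(h(a) + 18)*w(-2) = ((14 - 14*(-3)) + 18)*(-2) = ((14 + 42) + 18)*(-2) = (56 + 18)*(-2) = 74*(-2) = -148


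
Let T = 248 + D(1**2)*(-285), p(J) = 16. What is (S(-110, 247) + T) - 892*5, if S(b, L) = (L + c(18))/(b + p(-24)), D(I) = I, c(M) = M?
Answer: -422983/94 ≈ -4499.8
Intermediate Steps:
T = -37 (T = 248 + 1**2*(-285) = 248 + 1*(-285) = 248 - 285 = -37)
S(b, L) = (18 + L)/(16 + b) (S(b, L) = (L + 18)/(b + 16) = (18 + L)/(16 + b))
(S(-110, 247) + T) - 892*5 = ((18 + 247)/(16 - 110) - 37) - 892*5 = (265/(-94) - 37) - 4460 = (-1/94*265 - 37) - 4460 = (-265/94 - 37) - 4460 = -3743/94 - 4460 = -422983/94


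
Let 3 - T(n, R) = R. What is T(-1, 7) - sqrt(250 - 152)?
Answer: -4 - 7*sqrt(2) ≈ -13.899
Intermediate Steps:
T(n, R) = 3 - R
T(-1, 7) - sqrt(250 - 152) = (3 - 1*7) - sqrt(250 - 152) = (3 - 7) - sqrt(98) = -4 - 7*sqrt(2)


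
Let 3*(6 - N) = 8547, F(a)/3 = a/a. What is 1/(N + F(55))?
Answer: -1/2840 ≈ -0.00035211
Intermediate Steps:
F(a) = 3 (F(a) = 3*(a/a) = 3*1 = 3)
N = -2843 (N = 6 - 1/3*8547 = 6 - 2849 = -2843)
1/(N + F(55)) = 1/(-2843 + 3) = 1/(-2840) = -1/2840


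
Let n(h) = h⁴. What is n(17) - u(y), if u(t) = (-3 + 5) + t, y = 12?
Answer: 83507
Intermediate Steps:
u(t) = 2 + t
n(17) - u(y) = 17⁴ - (2 + 12) = 83521 - 1*14 = 83521 - 14 = 83507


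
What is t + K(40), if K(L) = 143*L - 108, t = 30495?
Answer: 36107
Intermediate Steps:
K(L) = -108 + 143*L
t + K(40) = 30495 + (-108 + 143*40) = 30495 + (-108 + 5720) = 30495 + 5612 = 36107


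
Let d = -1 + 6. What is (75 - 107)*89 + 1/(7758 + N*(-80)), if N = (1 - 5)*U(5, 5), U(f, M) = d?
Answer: -26651583/9358 ≈ -2848.0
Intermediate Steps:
d = 5
U(f, M) = 5
N = -20 (N = (1 - 5)*5 = -4*5 = -20)
(75 - 107)*89 + 1/(7758 + N*(-80)) = (75 - 107)*89 + 1/(7758 - 20*(-80)) = -32*89 + 1/(7758 + 1600) = -2848 + 1/9358 = -26651583/9358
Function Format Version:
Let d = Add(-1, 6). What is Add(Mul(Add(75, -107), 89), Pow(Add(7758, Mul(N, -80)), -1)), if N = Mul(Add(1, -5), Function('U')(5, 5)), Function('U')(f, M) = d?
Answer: Rational(-26651583, 9358) ≈ -2848.0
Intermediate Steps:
d = 5
Function('U')(f, M) = 5
N = -20 (N = Mul(Add(1, -5), 5) = Mul(-4, 5) = -20)
Add(Mul(Add(75, -107), 89), Pow(Add(7758, Mul(N, -80)), -1)) = Add(Mul(Add(75, -107), 89), Pow(Add(7758, Mul(-20, -80)), -1)) = Add(Mul(-32, 89), Pow(Add(7758, 1600), -1)) = Add(-2848, Pow(9358, -1)) = Add(-2848, Rational(1, 9358)) = Rational(-26651583, 9358)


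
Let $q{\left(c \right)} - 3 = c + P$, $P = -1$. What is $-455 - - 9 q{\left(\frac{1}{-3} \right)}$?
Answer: $-440$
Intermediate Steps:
$q{\left(c \right)} = 2 + c$ ($q{\left(c \right)} = 3 + \left(c - 1\right) = 3 + \left(-1 + c\right) = 2 + c$)
$-455 - - 9 q{\left(\frac{1}{-3} \right)} = -455 - - 9 \left(2 + \frac{1}{-3}\right) = -455 - - 9 \left(2 - \frac{1}{3}\right) = -455 - \left(-9\right) \frac{5}{3} = -455 - -15 = -455 + 15 = -440$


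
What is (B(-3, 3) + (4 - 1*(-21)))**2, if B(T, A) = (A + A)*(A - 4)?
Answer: 361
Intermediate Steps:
B(T, A) = 2*A*(-4 + A) (B(T, A) = (2*A)*(-4 + A) = 2*A*(-4 + A))
(B(-3, 3) + (4 - 1*(-21)))**2 = (2*3*(-4 + 3) + (4 - 1*(-21)))**2 = (2*3*(-1) + (4 + 21))**2 = (-6 + 25)**2 = 19**2 = 361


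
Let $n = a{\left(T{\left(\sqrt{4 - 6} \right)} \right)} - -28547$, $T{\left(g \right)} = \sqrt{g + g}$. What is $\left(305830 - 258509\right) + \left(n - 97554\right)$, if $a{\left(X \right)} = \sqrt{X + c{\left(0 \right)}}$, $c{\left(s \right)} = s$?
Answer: $-21686 + 2^{\frac{3}{8}} \sqrt[4]{i} \approx -21685.0 + 0.49628 i$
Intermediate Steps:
$T{\left(g \right)} = \sqrt{2} \sqrt{g}$ ($T{\left(g \right)} = \sqrt{2 g} = \sqrt{2} \sqrt{g}$)
$a{\left(X \right)} = \sqrt{X}$ ($a{\left(X \right)} = \sqrt{X + 0} = \sqrt{X}$)
$n = 28547 + 2^{\frac{3}{8}} \sqrt[4]{i}$ ($n = \sqrt{\sqrt{2} \sqrt{\sqrt{4 - 6}}} - -28547 = \sqrt{\sqrt{2} \sqrt{\sqrt{-2}}} + 28547 = \sqrt{\sqrt{2} \sqrt{i \sqrt{2}}} + 28547 = \sqrt{\sqrt{2} \sqrt[4]{2} \sqrt{i}} + 28547 = \sqrt{2^{\frac{3}{4}} \sqrt{i}} + 28547 = 2^{\frac{3}{8}} \sqrt[4]{i} + 28547 = 28547 + 2^{\frac{3}{8}} \sqrt[4]{i} \approx 28548.0 + 0.49628 i$)
$\left(305830 - 258509\right) + \left(n - 97554\right) = \left(305830 - 258509\right) - \left(69007 - 2^{\frac{3}{8}} \sqrt[4]{i}\right) = 47321 - \left(69007 - 2^{\frac{3}{8}} \sqrt[4]{i}\right) = -21686 + 2^{\frac{3}{8}} \sqrt[4]{i}$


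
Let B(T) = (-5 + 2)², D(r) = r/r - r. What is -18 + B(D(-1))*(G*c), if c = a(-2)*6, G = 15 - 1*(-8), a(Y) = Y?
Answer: -2502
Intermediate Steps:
G = 23 (G = 15 + 8 = 23)
D(r) = 1 - r
B(T) = 9 (B(T) = (-3)² = 9)
c = -12 (c = -2*6 = -12)
-18 + B(D(-1))*(G*c) = -18 + 9*(23*(-12)) = -18 + 9*(-276) = -18 - 2484 = -2502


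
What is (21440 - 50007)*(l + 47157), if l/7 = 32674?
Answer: -7880921125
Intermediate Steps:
l = 228718 (l = 7*32674 = 228718)
(21440 - 50007)*(l + 47157) = (21440 - 50007)*(228718 + 47157) = -28567*275875 = -7880921125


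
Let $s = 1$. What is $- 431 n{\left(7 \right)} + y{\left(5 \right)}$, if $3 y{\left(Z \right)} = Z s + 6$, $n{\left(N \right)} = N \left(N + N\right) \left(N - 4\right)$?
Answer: $- \frac{380131}{3} \approx -1.2671 \cdot 10^{5}$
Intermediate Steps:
$n{\left(N \right)} = 2 N^{2} \left(-4 + N\right)$ ($n{\left(N \right)} = N 2 N \left(-4 + N\right) = 2 N^{2} \left(-4 + N\right)$)
$y{\left(Z \right)} = 2 + \frac{Z}{3}$ ($y{\left(Z \right)} = \frac{Z 1 + 6}{3} = \frac{Z + 6}{3} = \frac{6 + Z}{3} = 2 + \frac{Z}{3}$)
$- 431 n{\left(7 \right)} + y{\left(5 \right)} = - 431 \cdot 2 \cdot 7^{2} \left(-4 + 7\right) + \left(2 + \frac{1}{3} \cdot 5\right) = - 431 \cdot 2 \cdot 49 \cdot 3 + \left(2 + \frac{5}{3}\right) = \left(-431\right) 294 + \frac{11}{3} = -126714 + \frac{11}{3} = - \frac{380131}{3}$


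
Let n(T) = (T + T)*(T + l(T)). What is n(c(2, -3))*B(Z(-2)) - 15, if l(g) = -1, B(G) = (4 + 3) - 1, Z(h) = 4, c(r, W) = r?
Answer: 9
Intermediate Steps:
B(G) = 6 (B(G) = 7 - 1 = 6)
n(T) = 2*T*(-1 + T) (n(T) = (T + T)*(T - 1) = (2*T)*(-1 + T) = 2*T*(-1 + T))
n(c(2, -3))*B(Z(-2)) - 15 = (2*2*(-1 + 2))*6 - 15 = (2*2*1)*6 - 15 = 4*6 - 15 = 24 - 15 = 9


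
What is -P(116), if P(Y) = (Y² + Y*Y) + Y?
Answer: -27028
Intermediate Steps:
P(Y) = Y + 2*Y² (P(Y) = (Y² + Y²) + Y = 2*Y² + Y = Y + 2*Y²)
-P(116) = -116*(1 + 2*116) = -116*(1 + 232) = -116*233 = -1*27028 = -27028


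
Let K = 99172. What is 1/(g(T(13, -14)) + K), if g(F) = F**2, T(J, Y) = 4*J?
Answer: 1/101876 ≈ 9.8158e-6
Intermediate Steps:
1/(g(T(13, -14)) + K) = 1/((4*13)**2 + 99172) = 1/(52**2 + 99172) = 1/(2704 + 99172) = 1/101876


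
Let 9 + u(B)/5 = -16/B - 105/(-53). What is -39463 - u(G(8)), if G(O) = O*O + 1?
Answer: -27164979/689 ≈ -39427.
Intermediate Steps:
G(O) = 1 + O² (G(O) = O² + 1 = 1 + O²)
u(B) = -1860/53 - 80/B (u(B) = -45 + 5*(-16/B - 105/(-53)) = -45 + 5*(-16/B - 105*(-1/53)) = -45 + 5*(-16/B + 105/53) = -45 + 5*(105/53 - 16/B) = -45 + (525/53 - 80/B) = -1860/53 - 80/B)
-39463 - u(G(8)) = -39463 - (-1860/53 - 80/(1 + 8²)) = -39463 - (-1860/53 - 80/(1 + 64)) = -39463 - (-1860/53 - 80/65) = -39463 - (-1860/53 - 80*1/65) = -39463 - (-1860/53 - 16/13) = -39463 - 1*(-25028/689) = -39463 + 25028/689 = -27164979/689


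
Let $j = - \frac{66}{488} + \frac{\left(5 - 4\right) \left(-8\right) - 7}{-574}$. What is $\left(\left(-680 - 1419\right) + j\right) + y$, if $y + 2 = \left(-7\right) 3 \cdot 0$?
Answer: $- \frac{147136469}{70028} \approx -2101.1$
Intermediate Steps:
$y = -2$ ($y = -2 + \left(-7\right) 3 \cdot 0 = -2 - 0 = -2 + 0 = -2$)
$j = - \frac{7641}{70028}$ ($j = \left(-66\right) \frac{1}{488} + \left(1 \left(-8\right) - 7\right) \left(- \frac{1}{574}\right) = - \frac{33}{244} + \left(-8 - 7\right) \left(- \frac{1}{574}\right) = - \frac{33}{244} - - \frac{15}{574} = - \frac{33}{244} + \frac{15}{574} = - \frac{7641}{70028} \approx -0.10911$)
$\left(\left(-680 - 1419\right) + j\right) + y = \left(\left(-680 - 1419\right) - \frac{7641}{70028}\right) - 2 = \left(-2099 - \frac{7641}{70028}\right) - 2 = - \frac{146996413}{70028} - 2 = - \frac{147136469}{70028}$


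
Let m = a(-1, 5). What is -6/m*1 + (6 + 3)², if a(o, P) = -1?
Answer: 87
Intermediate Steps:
m = -1
-6/m*1 + (6 + 3)² = -6/(-1)*1 + (6 + 3)² = -6*(-1)*1 + 9² = 6*1 + 81 = 6 + 81 = 87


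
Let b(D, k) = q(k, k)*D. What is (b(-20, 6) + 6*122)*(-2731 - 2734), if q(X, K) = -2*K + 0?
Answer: -5311980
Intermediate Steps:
q(X, K) = -2*K
b(D, k) = -2*D*k (b(D, k) = (-2*k)*D = -2*D*k)
(b(-20, 6) + 6*122)*(-2731 - 2734) = (-2*(-20)*6 + 6*122)*(-2731 - 2734) = (240 + 732)*(-5465) = 972*(-5465) = -5311980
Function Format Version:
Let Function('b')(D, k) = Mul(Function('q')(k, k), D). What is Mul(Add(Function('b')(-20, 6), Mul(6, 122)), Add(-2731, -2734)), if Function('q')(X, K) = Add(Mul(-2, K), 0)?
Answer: -5311980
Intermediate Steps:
Function('q')(X, K) = Mul(-2, K)
Function('b')(D, k) = Mul(-2, D, k) (Function('b')(D, k) = Mul(Mul(-2, k), D) = Mul(-2, D, k))
Mul(Add(Function('b')(-20, 6), Mul(6, 122)), Add(-2731, -2734)) = Mul(Add(Mul(-2, -20, 6), Mul(6, 122)), Add(-2731, -2734)) = Mul(Add(240, 732), -5465) = Mul(972, -5465) = -5311980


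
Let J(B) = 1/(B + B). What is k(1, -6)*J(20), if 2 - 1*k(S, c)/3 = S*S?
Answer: 3/40 ≈ 0.075000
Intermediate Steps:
k(S, c) = 6 - 3*S² (k(S, c) = 6 - 3*S*S = 6 - 3*S²)
J(B) = 1/(2*B)
k(1, -6)*J(20) = (6 - 3*1²)*((½)/20) = (6 - 3*1)*((½)*(1/20)) = (6 - 3)*(1/40) = 3*(1/40) = 3/40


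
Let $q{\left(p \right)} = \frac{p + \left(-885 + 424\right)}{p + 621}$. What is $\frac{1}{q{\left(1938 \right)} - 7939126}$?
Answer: $- \frac{2559}{20316221957} \approx -1.2596 \cdot 10^{-7}$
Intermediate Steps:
$q{\left(p \right)} = \frac{-461 + p}{621 + p}$ ($q{\left(p \right)} = \frac{p - 461}{621 + p} = \frac{-461 + p}{621 + p}$)
$\frac{1}{q{\left(1938 \right)} - 7939126} = \frac{1}{\frac{-461 + 1938}{621 + 1938} - 7939126} = \frac{1}{\frac{1}{2559} \cdot 1477 - 7939126} = \frac{1}{\frac{1477}{2559} - 7939126} = \frac{1}{- \frac{20316221957}{2559}} = - \frac{2559}{20316221957}$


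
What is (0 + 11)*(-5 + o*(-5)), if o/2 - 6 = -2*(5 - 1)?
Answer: 165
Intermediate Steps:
o = -4 (o = 12 + 2*(-2*(5 - 1)) = 12 + 2*(-2*4) = 12 + 2*(-8) = 12 - 16 = -4)
(0 + 11)*(-5 + o*(-5)) = (0 + 11)*(-5 - 4*(-5)) = 11*(-5 + 20) = 11*15 = 165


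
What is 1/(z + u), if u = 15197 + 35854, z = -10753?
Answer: 1/40298 ≈ 2.4815e-5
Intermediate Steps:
u = 51051
1/(z + u) = 1/(-10753 + 51051) = 1/40298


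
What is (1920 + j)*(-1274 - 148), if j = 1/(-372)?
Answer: -169274643/62 ≈ -2.7302e+6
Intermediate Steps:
j = -1/372 ≈ -0.0026882
(1920 + j)*(-1274 - 148) = (1920 - 1/372)*(-1274 - 148) = (714239/372)*(-1422) = -169274643/62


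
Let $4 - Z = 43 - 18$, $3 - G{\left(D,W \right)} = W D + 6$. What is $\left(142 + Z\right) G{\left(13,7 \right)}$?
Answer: $-11374$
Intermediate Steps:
$G{\left(D,W \right)} = -3 - D W$ ($G{\left(D,W \right)} = 3 - \left(W D + 6\right) = 3 - \left(D W + 6\right) = 3 - \left(6 + D W\right) = -3 - D W$)
$Z = -21$ ($Z = 4 - \left(43 - 18\right) = 4 - 25 = -21$)
$\left(142 + Z\right) G{\left(13,7 \right)} = \left(142 - 21\right) \left(-3 - 13 \cdot 7\right) = 121 \left(-3 - 91\right) = 121 \left(-94\right) = -11374$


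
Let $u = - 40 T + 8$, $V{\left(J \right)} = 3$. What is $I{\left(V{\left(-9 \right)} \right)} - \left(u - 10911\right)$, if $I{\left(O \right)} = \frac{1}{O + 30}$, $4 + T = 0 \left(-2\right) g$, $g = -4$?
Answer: $\frac{354520}{33} \approx 10743.0$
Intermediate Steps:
$T = -4$ ($T = -4 + 0 \left(-2\right) \left(-4\right) = -4 + 0 \left(-4\right) = -4 + 0 = -4$)
$I{\left(O \right)} = \frac{1}{30 + O}$
$u = 168$ ($u = \left(-40\right) \left(-4\right) + 8 = 160 + 8 = 168$)
$I{\left(V{\left(-9 \right)} \right)} - \left(u - 10911\right) = \frac{1}{30 + 3} - \left(168 - 10911\right) = \frac{1}{33} - \left(168 - 10911\right) = \frac{1}{33} - -10743 = \frac{1}{33} + 10743 = \frac{354520}{33}$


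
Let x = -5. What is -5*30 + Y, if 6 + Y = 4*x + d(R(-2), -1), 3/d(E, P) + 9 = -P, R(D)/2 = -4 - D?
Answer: -1411/8 ≈ -176.38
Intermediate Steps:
R(D) = -8 - 2*D (R(D) = 2*(-4 - D) = -8 - 2*D)
d(E, P) = 3/(-9 - P)
Y = -211/8 (Y = -6 + (4*(-5) - 3/(9 - 1)) = -6 + (-20 - 3/8) = -6 - 163/8 = -211/8 ≈ -26.375)
-5*30 + Y = -5*30 - 211/8 = -150 - 211/8 = -1411/8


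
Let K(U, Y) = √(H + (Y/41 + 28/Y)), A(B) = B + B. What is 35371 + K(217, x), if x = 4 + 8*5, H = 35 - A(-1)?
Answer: 35371 + √7873558/451 ≈ 35377.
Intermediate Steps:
A(B) = 2*B
H = 37 (H = 35 - 2*(-1) = 35 - 1*(-2) = 35 + 2 = 37)
x = 44 (x = 4 + 40 = 44)
K(U, Y) = √(37 + 28/Y + Y/41) (K(U, Y) = √(37 + (Y/41 + 28/Y)) = √(37 + (28/Y + Y/41)) = √(37 + 28/Y + Y/41))
35371 + K(217, x) = 35371 + √(62197 + 41*44 + 47068/44)/41 = 35371 + √(62197 + 1804 + 47068*(1/44))/41 = 35371 + √(62197 + 1804 + 11767/11)/41 = 35371 + √(715778/11)/41 = 35371 + (√7873558/11)/41 = 35371 + √7873558/451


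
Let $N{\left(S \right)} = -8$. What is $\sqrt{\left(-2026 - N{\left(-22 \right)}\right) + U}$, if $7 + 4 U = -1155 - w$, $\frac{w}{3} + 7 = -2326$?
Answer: $\frac{i \sqrt{2235}}{2} \approx 23.638 i$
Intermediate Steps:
$w = -6999$ ($w = -21 + 3 \left(-2326\right) = -21 - 6978 = -6999$)
$U = \frac{5837}{4}$ ($U = - \frac{7}{4} + \frac{-1155 - -6999}{4} = - \frac{7}{4} + \frac{-1155 + 6999}{4} = - \frac{7}{4} + \frac{1}{4} \cdot 5844 = - \frac{7}{4} + 1461 = \frac{5837}{4} \approx 1459.3$)
$\sqrt{\left(-2026 - N{\left(-22 \right)}\right) + U} = \sqrt{\left(-2026 - -8\right) + \frac{5837}{4}} = \sqrt{\left(-2026 + 8\right) + \frac{5837}{4}} = \sqrt{-2018 + \frac{5837}{4}} = \sqrt{- \frac{2235}{4}} = \frac{i \sqrt{2235}}{2}$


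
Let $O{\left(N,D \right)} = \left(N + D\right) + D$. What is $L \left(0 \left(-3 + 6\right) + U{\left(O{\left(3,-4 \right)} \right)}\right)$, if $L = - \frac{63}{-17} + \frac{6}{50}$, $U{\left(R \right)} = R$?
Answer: $- \frac{1626}{85} \approx -19.129$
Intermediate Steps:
$O{\left(N,D \right)} = N + 2 D$ ($O{\left(N,D \right)} = \left(D + N\right) + D = N + 2 D$)
$L = \frac{1626}{425}$ ($L = \left(-63\right) \left(- \frac{1}{17}\right) + 6 \cdot \frac{1}{50} = \frac{63}{17} + \frac{3}{25} = \frac{1626}{425} \approx 3.8259$)
$L \left(0 \left(-3 + 6\right) + U{\left(O{\left(3,-4 \right)} \right)}\right) = \frac{1626 \left(0 \left(-3 + 6\right) + \left(3 + 2 \left(-4\right)\right)\right)}{425} = \frac{1626 \left(0 \cdot 3 + \left(3 - 8\right)\right)}{425} = \frac{1626 \left(0 - 5\right)}{425} = \frac{1626}{425} \left(-5\right) = - \frac{1626}{85}$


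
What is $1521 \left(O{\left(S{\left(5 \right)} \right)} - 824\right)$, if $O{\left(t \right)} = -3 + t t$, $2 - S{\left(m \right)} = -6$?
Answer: $-1160523$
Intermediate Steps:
$S{\left(m \right)} = 8$ ($S{\left(m \right)} = 2 - -6 = 2 + 6 = 8$)
$O{\left(t \right)} = -3 + t^{2}$
$1521 \left(O{\left(S{\left(5 \right)} \right)} - 824\right) = 1521 \left(\left(-3 + 8^{2}\right) - 824\right) = 1521 \left(\left(-3 + 64\right) - 824\right) = 1521 \left(61 - 824\right) = 1521 \left(-763\right) = -1160523$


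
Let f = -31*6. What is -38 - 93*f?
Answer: 17260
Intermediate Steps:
f = -186
-38 - 93*f = -38 - 93*(-186) = -38 + 17298 = 17260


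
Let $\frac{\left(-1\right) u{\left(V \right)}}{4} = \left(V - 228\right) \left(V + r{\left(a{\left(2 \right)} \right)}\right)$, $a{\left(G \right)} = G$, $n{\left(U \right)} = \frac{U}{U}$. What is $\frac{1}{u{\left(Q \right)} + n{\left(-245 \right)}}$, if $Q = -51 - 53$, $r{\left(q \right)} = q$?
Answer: $- \frac{1}{135455} \approx -7.3825 \cdot 10^{-6}$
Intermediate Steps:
$n{\left(U \right)} = 1$
$Q = -104$
$u{\left(V \right)} = - 4 \left(-228 + V\right) \left(2 + V\right)$ ($u{\left(V \right)} = - 4 \left(V - 228\right) \left(V + 2\right) = - 4 \left(-228 + V\right) \left(2 + V\right)$)
$\frac{1}{u{\left(Q \right)} + n{\left(-245 \right)}} = \frac{1}{\left(1824 - 4 \left(-104\right)^{2} + 904 \left(-104\right)\right) + 1} = \frac{1}{\left(1824 - 43264 - 94016\right) + 1} = \frac{1}{-135456 + 1} = \frac{1}{-135455} = - \frac{1}{135455}$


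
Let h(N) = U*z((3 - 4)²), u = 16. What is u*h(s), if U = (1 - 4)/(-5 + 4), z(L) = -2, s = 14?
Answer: -96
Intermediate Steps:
U = 3 (U = -3/(-1) = -3*(-1) = 3)
h(N) = -6 (h(N) = 3*(-2) = -6)
u*h(s) = 16*(-6) = -96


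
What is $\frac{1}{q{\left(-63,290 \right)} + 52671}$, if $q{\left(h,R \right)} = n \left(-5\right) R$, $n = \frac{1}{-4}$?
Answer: $\frac{2}{106067} \approx 1.8856 \cdot 10^{-5}$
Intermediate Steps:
$n = - \frac{1}{4} \approx -0.25$
$q{\left(h,R \right)} = \frac{5 R}{4}$ ($q{\left(h,R \right)} = \left(- \frac{1}{4}\right) \left(-5\right) R = \frac{5 R}{4}$)
$\frac{1}{q{\left(-63,290 \right)} + 52671} = \frac{1}{\frac{5}{4} \cdot 290 + 52671} = \frac{1}{\frac{725}{2} + 52671} = \frac{1}{\frac{106067}{2}} = \frac{2}{106067}$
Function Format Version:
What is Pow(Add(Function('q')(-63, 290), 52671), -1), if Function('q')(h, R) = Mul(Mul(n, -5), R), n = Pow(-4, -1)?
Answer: Rational(2, 106067) ≈ 1.8856e-5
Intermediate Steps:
n = Rational(-1, 4) ≈ -0.25000
Function('q')(h, R) = Mul(Rational(5, 4), R) (Function('q')(h, R) = Mul(Mul(Rational(-1, 4), -5), R) = Mul(Rational(5, 4), R))
Pow(Add(Function('q')(-63, 290), 52671), -1) = Pow(Add(Mul(Rational(5, 4), 290), 52671), -1) = Pow(Add(Rational(725, 2), 52671), -1) = Pow(Rational(106067, 2), -1) = Rational(2, 106067)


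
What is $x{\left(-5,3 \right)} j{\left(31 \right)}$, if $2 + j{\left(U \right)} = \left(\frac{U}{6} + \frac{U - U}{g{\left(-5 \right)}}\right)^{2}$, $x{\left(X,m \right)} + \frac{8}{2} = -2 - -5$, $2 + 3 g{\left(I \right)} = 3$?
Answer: $- \frac{889}{36} \approx -24.694$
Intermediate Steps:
$g{\left(I \right)} = \frac{1}{3}$ ($g{\left(I \right)} = - \frac{2}{3} + \frac{1}{3} \cdot 3 = - \frac{2}{3} + 1 = \frac{1}{3}$)
$x{\left(X,m \right)} = -1$ ($x{\left(X,m \right)} = -4 - -3 = -4 + \left(-2 + 5\right) = -4 + 3 = -1$)
$j{\left(U \right)} = -2 + \frac{U^{2}}{36}$ ($j{\left(U \right)} = -2 + \left(\frac{U}{6} + \left(U - U\right) \frac{1}{\frac{1}{3}}\right)^{2} = -2 + \left(U \frac{1}{6} + 0 \cdot 3\right)^{2} = -2 + \left(\frac{U}{6} + 0\right)^{2} = -2 + \left(\frac{U}{6}\right)^{2} = -2 + \frac{U^{2}}{36}$)
$x{\left(-5,3 \right)} j{\left(31 \right)} = - (-2 + \frac{31^{2}}{36}) = - (-2 + \frac{1}{36} \cdot 961) = - (-2 + \frac{961}{36}) = \left(-1\right) \frac{889}{36} = - \frac{889}{36}$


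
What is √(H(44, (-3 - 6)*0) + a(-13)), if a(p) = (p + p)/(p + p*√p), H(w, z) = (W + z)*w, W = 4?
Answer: √(176 + 26/(13 + 13*I*√13)) ≈ 13.272 - 0.0194*I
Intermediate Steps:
H(w, z) = w*(4 + z) (H(w, z) = (4 + z)*w = w*(4 + z))
a(p) = 2*p/(p + p^(3/2)) (a(p) = (2*p)/(p + p^(3/2)) = 2*p/(p + p^(3/2)))
√(H(44, (-3 - 6)*0) + a(-13)) = √(44*(4 + (-3 - 6)*0) + 2*(-13)/(-13 + (-13)^(3/2))) = √(44*(4 - 9*0) + 2*(-13)/(-13 - 13*I*√13)) = √(44*(4 + 0) - 26/(-13 - 13*I*√13)) = √(44*4 - 26/(-13 - 13*I*√13)) = √(176 - 26/(-13 - 13*I*√13))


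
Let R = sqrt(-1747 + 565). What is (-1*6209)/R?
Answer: 6209*I*sqrt(1182)/1182 ≈ 180.6*I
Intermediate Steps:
R = I*sqrt(1182) (R = sqrt(-1182) = I*sqrt(1182) ≈ 34.38*I)
(-1*6209)/R = (-1*6209)/((I*sqrt(1182))) = -(-6209)*I*sqrt(1182)/1182 = 6209*I*sqrt(1182)/1182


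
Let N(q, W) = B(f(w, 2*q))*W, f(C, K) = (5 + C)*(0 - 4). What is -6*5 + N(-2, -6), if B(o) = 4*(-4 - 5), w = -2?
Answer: 186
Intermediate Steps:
f(C, K) = -20 - 4*C (f(C, K) = (5 + C)*(-4) = -20 - 4*C)
B(o) = -36 (B(o) = 4*(-9) = -36)
N(q, W) = -36*W
-6*5 + N(-2, -6) = -6*5 - 36*(-6) = -30 + 216 = 186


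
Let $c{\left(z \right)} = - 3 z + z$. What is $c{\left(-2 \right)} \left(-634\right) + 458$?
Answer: $-2078$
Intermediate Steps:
$c{\left(z \right)} = - 2 z$
$c{\left(-2 \right)} \left(-634\right) + 458 = \left(-2\right) \left(-2\right) \left(-634\right) + 458 = 4 \left(-634\right) + 458 = -2536 + 458 = -2078$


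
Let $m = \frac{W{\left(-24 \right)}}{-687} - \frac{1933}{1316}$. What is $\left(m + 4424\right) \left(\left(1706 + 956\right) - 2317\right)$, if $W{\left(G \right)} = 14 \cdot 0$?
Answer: $\frac{2007917595}{1316} \approx 1.5258 \cdot 10^{6}$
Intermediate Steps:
$W{\left(G \right)} = 0$
$m = - \frac{1933}{1316}$ ($m = \frac{0}{-687} - \frac{1933}{1316} = 0 \left(- \frac{1}{687}\right) - \frac{1933}{1316} = 0 - \frac{1933}{1316} = - \frac{1933}{1316} \approx -1.4688$)
$\left(m + 4424\right) \left(\left(1706 + 956\right) - 2317\right) = \left(- \frac{1933}{1316} + 4424\right) \left(\left(1706 + 956\right) - 2317\right) = \frac{5820051 \left(2662 - 2317\right)}{1316} = \frac{5820051}{1316} \cdot 345 = \frac{2007917595}{1316}$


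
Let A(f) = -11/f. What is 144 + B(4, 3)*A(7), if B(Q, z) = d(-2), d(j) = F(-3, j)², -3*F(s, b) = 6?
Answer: 964/7 ≈ 137.71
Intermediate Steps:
F(s, b) = -2 (F(s, b) = -⅓*6 = -2)
d(j) = 4 (d(j) = (-2)² = 4)
B(Q, z) = 4
144 + B(4, 3)*A(7) = 144 + 4*(-11/7) = 144 - 44/7 = 964/7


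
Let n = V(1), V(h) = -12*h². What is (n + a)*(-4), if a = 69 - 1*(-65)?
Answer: -488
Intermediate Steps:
a = 134 (a = 69 + 65 = 134)
n = -12 (n = -12*1² = -12*1 = -12)
(n + a)*(-4) = (-12 + 134)*(-4) = 122*(-4) = -488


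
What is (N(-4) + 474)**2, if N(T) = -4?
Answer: 220900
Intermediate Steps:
(N(-4) + 474)**2 = (-4 + 474)**2 = 470**2 = 220900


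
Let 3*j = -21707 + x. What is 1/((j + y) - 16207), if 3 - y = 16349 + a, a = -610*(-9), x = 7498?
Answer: -3/128338 ≈ -2.3376e-5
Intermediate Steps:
j = -14209/3 (j = (-21707 + 7498)/3 = (⅓)*(-14209) = -14209/3 ≈ -4736.3)
a = 5490
y = -21836 (y = 3 - (16349 + 5490) = 3 - 1*21839 = 3 - 21839 = -21836)
1/((j + y) - 16207) = 1/((-14209/3 - 21836) - 16207) = 1/(-79717/3 - 16207) = 1/(-128338/3) = -3/128338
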